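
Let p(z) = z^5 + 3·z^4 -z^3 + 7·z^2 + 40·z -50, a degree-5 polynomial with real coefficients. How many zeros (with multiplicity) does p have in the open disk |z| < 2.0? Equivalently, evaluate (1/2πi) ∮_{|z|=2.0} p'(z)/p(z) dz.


The zeros of p are: (-3 + 1i), (-3 - 1i), 1, (1 + 2i), (1 - 2i).
Their magnitudes are: 3.162, 3.162, 1, 2.236, 2.236.
Zeros with |z| < R = 2.0: 1.
Count = 1.
By the argument principle, (1/2πi) ∮_{|z|=R} p'(z)/p(z) dz equals exactly this count.

Number of zeros inside |z| < 2.0: 1.


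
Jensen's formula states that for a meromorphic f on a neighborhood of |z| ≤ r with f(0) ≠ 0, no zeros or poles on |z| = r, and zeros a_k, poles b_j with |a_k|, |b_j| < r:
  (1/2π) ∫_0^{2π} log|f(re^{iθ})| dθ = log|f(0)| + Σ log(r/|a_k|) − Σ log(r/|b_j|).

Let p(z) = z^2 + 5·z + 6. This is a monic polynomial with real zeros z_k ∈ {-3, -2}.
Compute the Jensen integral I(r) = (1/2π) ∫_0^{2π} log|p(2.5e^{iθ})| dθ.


Zeros: -3, -2; r = 2.5.
Inside |z| < r: -2. Outside (|z| ≥ r): -3.
p(0) = 6, so log|p(0)| = log(6) = 1.7918.
Apply Jensen: I(r) = log|p(0)| + Σ_k log(r/|z_k|), summed over zeros inside |z| < r.
  log(r/|z_k|) for z_k = -2: log(2.5/2) = 0.2231
  Outside zeros (-3) contribute nothing to the Jensen sum.
Sum over inside zeros: 0.2231.
I(r) = log|p(0)| + (inside sum) = 1.7918 + 0.2231 = 2.0149.
Note: since some zeros are outside |z| ≤ r, the simplified n·log(r) form does NOT apply — only the inside zeros contribute.

I(r) ≈ 2.0149.


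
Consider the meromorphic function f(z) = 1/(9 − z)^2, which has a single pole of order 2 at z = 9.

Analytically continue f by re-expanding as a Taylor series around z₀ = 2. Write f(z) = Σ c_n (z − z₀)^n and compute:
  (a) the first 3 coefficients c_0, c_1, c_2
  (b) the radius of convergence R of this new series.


Let w = z − z₀, so z = z₀ + w.
Then 9 − z = 9 − (z₀ + w) = (9 − z₀) − w = 7 − w.
f(z) = 1/(7 − w)^2 = (1/(7)^2) · (1 − w/(7))^{−2}.
By the binomial series (1−u)^{−2} = Σ_{n≥0} C(n+1, 1) u^n for |u|<1, with u = w/(7):
  c_n = C(n+1, 1) / (7)^(n+2).
  c_0 = 1/(7)^2 = 1/49.
  c_1 = 2/(7)^3 = 2/343.
  c_2 = 3/(7)^4 = 3/2401.
The series is valid for |w/d| < 1, i.e. |z − z₀| < |d|.
Radius of convergence: R = |9 − z₀| = |7| = 7 (distance from z₀ to the singularity z = 9).

c_0 = 1/49, c_1 = 2/343, c_2 = 3/2401; R = 7.


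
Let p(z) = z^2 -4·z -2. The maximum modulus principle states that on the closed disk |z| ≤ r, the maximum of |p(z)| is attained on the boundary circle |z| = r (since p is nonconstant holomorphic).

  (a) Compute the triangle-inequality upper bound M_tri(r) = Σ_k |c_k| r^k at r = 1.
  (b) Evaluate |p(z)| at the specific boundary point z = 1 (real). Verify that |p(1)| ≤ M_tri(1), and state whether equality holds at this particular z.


Coefficients: c_0 = -2, c_1 = -4, c_2 = 1. Radius r = 1.
Part (a). Triangle bound: M_tri(r) = Σ_k |c_k| r^k
  = |-2|·1^0 + |-4|·1^1 + |1|·1^2
  = 2 + 4 + 1 = 7.
This bounds M(r) := max_{|z|=r} |p(z)| from above; equality holds iff all terms c_k z^k can be made to align in phase at a single z on |z|=r.
Part (b). At z = 1 (real, on the circle |z| = r):
  p(1) = (-2)·1^0 + (-4)·1^1 + (1)·1^2 = -5.
  |p(1)| = 5.
Check: |p(1)| = 5 ≤ 7 = M_tri(1). ✓ Equality does not hold at z = 1 (the coefficients have mixed signs, so the terms do not all align in phase there).

M_tri(1) = 7; |p(1)| = 5; equality at z=1: no.


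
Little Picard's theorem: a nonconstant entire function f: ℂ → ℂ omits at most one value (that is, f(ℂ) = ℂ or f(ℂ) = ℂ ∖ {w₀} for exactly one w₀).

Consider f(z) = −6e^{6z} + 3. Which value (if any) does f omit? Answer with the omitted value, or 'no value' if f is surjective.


Little Picard bounds the complement of f(ℂ) to at most one point.
e^{6z} is never zero on ℂ, so -6·e^{6z} takes every value in ℂ ∖ {0}. Adding 3 shifts the range to ℂ ∖ {3}. Thus f omits exactly the value 3.

Omitted value: 3.


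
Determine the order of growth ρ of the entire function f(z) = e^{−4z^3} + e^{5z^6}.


Each summand is entire of order 3 and 6 respectively (as in the single-exponential case). The order of a sum is at most the max of the orders, so ρ ≤ 6. For the lower bound: on |z|=r choose arg z so that 5z^6 is real positive; then |e^{5z^6}| = e^{5r^6} while |e^{-4z^3}| ≤ e^{4r^3} = o(e^{5r^6}). So |f| ≥ e^{5r^6}(1 − o(1)) and ρ ≥ 6. Hence ρ = max(3, 6) = 6.
Therefore ρ = 6.

Order ρ = 6.


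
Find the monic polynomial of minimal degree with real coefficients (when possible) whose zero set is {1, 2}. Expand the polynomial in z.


The polynomial is p(z) = ∏_{α ∈ S} (z − α), where S = {1, 2}.
Expanding the product yields: p(z) = z^2 -3·z + 2.
The resulting polynomial has degree 2 and real coefficients as required.

p(z) = z^2 -3·z + 2.


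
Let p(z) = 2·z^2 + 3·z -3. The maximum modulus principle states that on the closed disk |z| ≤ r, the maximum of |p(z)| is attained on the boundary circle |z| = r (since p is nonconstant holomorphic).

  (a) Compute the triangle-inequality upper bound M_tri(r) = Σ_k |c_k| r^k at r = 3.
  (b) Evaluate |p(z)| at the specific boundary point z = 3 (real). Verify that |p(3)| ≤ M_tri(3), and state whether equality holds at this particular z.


Coefficients: c_0 = -3, c_1 = 3, c_2 = 2. Radius r = 3.
Part (a). Triangle bound: M_tri(r) = Σ_k |c_k| r^k
  = |-3|·3^0 + |3|·3^1 + |2|·3^2
  = 3 + 9 + 18 = 30.
This bounds M(r) := max_{|z|=r} |p(z)| from above; equality holds iff all terms c_k z^k can be made to align in phase at a single z on |z|=r.
Part (b). At z = 3 (real, on the circle |z| = r):
  p(3) = (-3)·3^0 + (3)·3^1 + (2)·3^2 = 24.
  |p(3)| = 24.
Check: |p(3)| = 24 ≤ 30 = M_tri(3). ✓ Equality does not hold at z = 3 (the coefficients have mixed signs, so the terms do not all align in phase there).

M_tri(3) = 30; |p(3)| = 24; equality at z=3: no.


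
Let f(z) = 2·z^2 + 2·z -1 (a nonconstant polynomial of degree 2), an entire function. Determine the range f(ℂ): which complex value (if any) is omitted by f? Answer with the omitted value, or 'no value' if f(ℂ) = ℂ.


Little Picard bounds the complement of f(ℂ) to at most one point.
For every w ∈ ℂ, the equation p(z) − w = 0 is a nonconstant polynomial in z and hence has at least one root by the fundamental theorem of algebra. So p is surjective onto ℂ, omitting no value.

Omitted value: no value.


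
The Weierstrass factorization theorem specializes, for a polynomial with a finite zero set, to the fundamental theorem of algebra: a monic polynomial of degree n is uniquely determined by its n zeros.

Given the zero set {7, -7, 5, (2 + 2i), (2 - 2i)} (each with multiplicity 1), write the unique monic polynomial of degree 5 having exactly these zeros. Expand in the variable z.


The polynomial is p(z) = ∏_{α ∈ S} (z − α), where S = {7, -7, 5, (2 + 2i), (2 - 2i)}.
Expanding the product yields: p(z) = z^5 -9·z^4 -21·z^3 + 401·z^2 -1372·z + 1960.
Note conjugate pairs combine to real quadratics: (z − (2+2i))(z − (2−2i)) = z² − 4z + 8.
The resulting polynomial has degree 5 and real coefficients as required.

p(z) = z^5 -9·z^4 -21·z^3 + 401·z^2 -1372·z + 1960.


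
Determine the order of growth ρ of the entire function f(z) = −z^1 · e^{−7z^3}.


M(r) = max_{|z|=r} |-1|·|z|^1·|e^{−7z^3}| = 1·r^1 · e^{7r^3} (the factors attain their maxima compatibly on |z|=r). Then log M(r) = log 1 + 1·log r + 7r^3, dominated by the last term, so log log M(r) ~ 3·log r. The polynomial factor -1z^1 contributes only a log r term and does not affect the order. ρ = 3.
Therefore ρ = 3.

Order ρ = 3.


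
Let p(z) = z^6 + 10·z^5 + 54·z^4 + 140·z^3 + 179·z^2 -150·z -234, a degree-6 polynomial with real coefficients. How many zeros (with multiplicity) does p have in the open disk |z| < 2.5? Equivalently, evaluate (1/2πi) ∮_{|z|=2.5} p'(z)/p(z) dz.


The zeros of p are: (-2 + 3i), (-2 - 3i), 1, -1, (-3 + 3i), (-3 - 3i).
Their magnitudes are: 3.606, 3.606, 1, 1, 4.243, 4.243.
Zeros with |z| < R = 2.5: 1, -1.
Count = 2.
By the argument principle, (1/2πi) ∮_{|z|=R} p'(z)/p(z) dz equals exactly this count.

Number of zeros inside |z| < 2.5: 2.


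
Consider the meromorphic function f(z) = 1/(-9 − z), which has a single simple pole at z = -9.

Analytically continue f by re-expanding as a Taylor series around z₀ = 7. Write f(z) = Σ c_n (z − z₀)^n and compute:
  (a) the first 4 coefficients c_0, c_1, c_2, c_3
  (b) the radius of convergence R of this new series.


Let w = z − z₀, so z = z₀ + w.
Then -9 − z = -9 − (z₀ + w) = (-9 − z₀) − w = -16 − w.
f(z) = 1/(-16 − w) = (1/(-16)) · 1/(1 − w/(-16)) = Σ_{n≥0} w^n / (-16)^(n+1).
So c_n = 1/(-16)^(n+1):
  c_0 = 1/(-16)^1 = -1/16.
  c_1 = 1/(-16)^2 = 1/256.
  c_2 = 1/(-16)^3 = -1/4096.
  c_3 = 1/(-16)^4 = 1/65536.
The series is valid for |w/d| < 1, i.e. |z − z₀| < |d|.
Radius of convergence: R = |-9 − z₀| = |-16| = 16 (distance from z₀ to the singularity z = -9).

c_0 = -1/16, c_1 = 1/256, c_2 = -1/4096, c_3 = 1/65536; R = 16.


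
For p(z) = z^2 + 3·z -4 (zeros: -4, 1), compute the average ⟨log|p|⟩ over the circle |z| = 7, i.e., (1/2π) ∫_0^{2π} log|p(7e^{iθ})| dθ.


Zeros: -4, 1; r = 7.
Inside |z| < r: -4, 1. Outside (|z| ≥ r): ∅.
p(0) = -4, so log|p(0)| = log(4) = 1.3863.
Apply Jensen: I(r) = log|p(0)| + Σ_k log(r/|z_k|), summed over zeros inside |z| < r.
  log(r/|z_k|) for z_k = -4: log(7/4) = 0.5596
  log(r/|z_k|) for z_k = 1: log(7/1) = 1.9459
Sum over inside zeros: 2.5055.
I(r) = log|p(0)| + (inside sum) = 1.3863 + 2.5055 = 3.8918.
Closed form (all zeros inside, monic): I(r) = n·log(r) = 2·log(7) = 3.8918. ✓

I(r) ≈ 3.8918.


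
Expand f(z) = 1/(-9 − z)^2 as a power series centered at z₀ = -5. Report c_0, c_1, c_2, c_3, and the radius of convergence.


Let w = z − z₀, so z = z₀ + w.
Then -9 − z = -9 − (z₀ + w) = (-9 − z₀) − w = -4 − w.
f(z) = 1/(-4 − w)^2 = (1/(-4)^2) · (1 − w/(-4))^{−2}.
By the binomial series (1−u)^{−2} = Σ_{n≥0} C(n+1, 1) u^n for |u|<1, with u = w/(-4):
  c_n = C(n+1, 1) / (-4)^(n+2).
  c_0 = 1/(-4)^2 = 1/16.
  c_1 = 2/(-4)^3 = -1/32.
  c_2 = 3/(-4)^4 = 3/256.
  c_3 = 4/(-4)^5 = -1/256.
The series is valid for |w/d| < 1, i.e. |z − z₀| < |d|.
Radius of convergence: R = |-9 − z₀| = |-4| = 4 (distance from z₀ to the singularity z = -9).

c_0 = 1/16, c_1 = -1/32, c_2 = 3/256, c_3 = -1/256; R = 4.


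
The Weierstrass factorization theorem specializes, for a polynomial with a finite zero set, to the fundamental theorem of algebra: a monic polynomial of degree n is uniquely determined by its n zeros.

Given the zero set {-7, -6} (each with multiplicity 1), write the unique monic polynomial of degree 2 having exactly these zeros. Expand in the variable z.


The polynomial is p(z) = ∏_{α ∈ S} (z − α), where S = {-7, -6}.
Expanding the product yields: p(z) = z^2 + 13·z + 42.
The resulting polynomial has degree 2 and real coefficients as required.

p(z) = z^2 + 13·z + 42.


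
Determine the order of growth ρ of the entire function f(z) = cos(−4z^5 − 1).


Write cos(w) = (e^{iw} ± e^{−iw})/(2 or 2i), so |cos(w)| ≤ e^{|w|}. With w = −4z^5 − 1, |w| ≤ 4r^5 + 1 on |z|=r, giving M(r) ≤ e^{4r^5 + 1} and ρ ≤ 5. For the lower bound, choose z on |z|=r with -4z^5 purely imaginary of modulus 4r^5; then |cos(−4z^5 − 1)| grows like e^{4r^5}/2, so ρ ≥ 5. Hence ρ = 5.
Therefore ρ = 5.

Order ρ = 5.


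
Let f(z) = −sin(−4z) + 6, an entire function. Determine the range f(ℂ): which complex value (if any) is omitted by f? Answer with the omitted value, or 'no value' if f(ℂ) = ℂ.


Little Picard bounds the complement of f(ℂ) to at most one point.
sin is entire and surjective onto ℂ: for every w ∈ ℂ, sin(ζ) = w has a solution ζ ∈ ℂ (e.g., via the complex inverse arcsin). With ζ = −4z this gives z = ζ/(-4). Then -1·sin(−4z) takes every value in -1·ℂ = ℂ, and adding 6 is a bijection of ℂ. So f is surjective and omits no value. (Note: only on the real line is sin bounded by [−1, 1].)

Omitted value: no value.


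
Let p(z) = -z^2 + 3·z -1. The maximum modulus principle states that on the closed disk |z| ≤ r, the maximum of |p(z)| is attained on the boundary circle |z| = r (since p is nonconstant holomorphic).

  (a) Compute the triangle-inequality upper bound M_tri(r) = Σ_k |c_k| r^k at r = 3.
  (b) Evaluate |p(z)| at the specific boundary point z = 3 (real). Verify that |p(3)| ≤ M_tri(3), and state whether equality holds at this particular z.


Coefficients: c_0 = -1, c_1 = 3, c_2 = -1. Radius r = 3.
Part (a). Triangle bound: M_tri(r) = Σ_k |c_k| r^k
  = |-1|·3^0 + |3|·3^1 + |-1|·3^2
  = 1 + 9 + 9 = 19.
This bounds M(r) := max_{|z|=r} |p(z)| from above; equality holds iff all terms c_k z^k can be made to align in phase at a single z on |z|=r.
Part (b). At z = 3 (real, on the circle |z| = r):
  p(3) = (-1)·3^0 + (3)·3^1 + (-1)·3^2 = -1.
  |p(3)| = 1.
Check: |p(3)| = 1 ≤ 19 = M_tri(3). ✓ Equality does not hold at z = 3 (the coefficients have mixed signs, so the terms do not all align in phase there).

M_tri(3) = 19; |p(3)| = 1; equality at z=3: no.


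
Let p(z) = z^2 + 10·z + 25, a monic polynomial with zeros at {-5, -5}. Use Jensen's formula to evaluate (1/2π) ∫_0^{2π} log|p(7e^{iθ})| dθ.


Zeros: -5, -5; r = 7.
Inside |z| < r: -5, -5. Outside (|z| ≥ r): ∅.
p(0) = 25, so log|p(0)| = log(25) = 3.2189.
Apply Jensen: I(r) = log|p(0)| + Σ_k log(r/|z_k|), summed over zeros inside |z| < r.
  log(r/|z_k|) for z_k = -5: log(7/5) = 0.3365
  log(r/|z_k|) for z_k = -5: log(7/5) = 0.3365
Sum over inside zeros: 0.6729.
I(r) = log|p(0)| + (inside sum) = 3.2189 + 0.6729 = 3.8918.
Closed form (all zeros inside, monic): I(r) = n·log(r) = 2·log(7) = 3.8918. ✓

I(r) ≈ 3.8918.


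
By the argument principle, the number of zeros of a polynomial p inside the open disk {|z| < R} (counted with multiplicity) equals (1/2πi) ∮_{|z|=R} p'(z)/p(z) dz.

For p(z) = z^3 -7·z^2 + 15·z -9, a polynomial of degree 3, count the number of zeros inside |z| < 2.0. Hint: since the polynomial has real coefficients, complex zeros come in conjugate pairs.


The zeros of p are: 1, 3, 3.
Their magnitudes are: 1, 3, 3.
Zeros with |z| < R = 2.0: 1.
Count = 1.
By the argument principle, (1/2πi) ∮_{|z|=R} p'(z)/p(z) dz equals exactly this count.

Number of zeros inside |z| < 2.0: 1.


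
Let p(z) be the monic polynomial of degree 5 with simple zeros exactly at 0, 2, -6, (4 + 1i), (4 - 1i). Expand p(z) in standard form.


The polynomial is p(z) = ∏_{α ∈ S} (z − α), where S = {0, 2, -6, (4 + 1i), (4 - 1i)}.
Expanding the product yields: p(z) = z^5 -4·z^4 -27·z^3 + 164·z^2 -204·z.
Note conjugate pairs combine to real quadratics: (z − (4+1i))(z − (4−1i)) = z² − 8z + 17.
The resulting polynomial has degree 5 and real coefficients as required.

p(z) = z^5 -4·z^4 -27·z^3 + 164·z^2 -204·z.


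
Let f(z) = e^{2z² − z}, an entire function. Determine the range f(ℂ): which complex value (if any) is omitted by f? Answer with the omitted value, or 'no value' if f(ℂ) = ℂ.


Little Picard bounds the complement of f(ℂ) to at most one point.
The exponent g(z) = 2z² − z is a nonconstant polynomial, hence surjective onto ℂ. So e^{g(z)} takes every value in {e^w : w ∈ ℂ} = ℂ ∖ {0}. Adding 0 shifts the range to ℂ ∖ {0}. f omits exactly 0.

Omitted value: 0.


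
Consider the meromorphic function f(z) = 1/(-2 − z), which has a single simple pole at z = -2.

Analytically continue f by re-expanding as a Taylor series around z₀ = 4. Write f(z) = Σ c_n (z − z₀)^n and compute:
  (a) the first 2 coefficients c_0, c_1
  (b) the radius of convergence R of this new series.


Let w = z − z₀, so z = z₀ + w.
Then -2 − z = -2 − (z₀ + w) = (-2 − z₀) − w = -6 − w.
f(z) = 1/(-6 − w) = (1/(-6)) · 1/(1 − w/(-6)) = Σ_{n≥0} w^n / (-6)^(n+1).
So c_n = 1/(-6)^(n+1):
  c_0 = 1/(-6)^1 = -1/6.
  c_1 = 1/(-6)^2 = 1/36.
The series is valid for |w/d| < 1, i.e. |z − z₀| < |d|.
Radius of convergence: R = |-2 − z₀| = |-6| = 6 (distance from z₀ to the singularity z = -2).

c_0 = -1/6, c_1 = 1/36; R = 6.


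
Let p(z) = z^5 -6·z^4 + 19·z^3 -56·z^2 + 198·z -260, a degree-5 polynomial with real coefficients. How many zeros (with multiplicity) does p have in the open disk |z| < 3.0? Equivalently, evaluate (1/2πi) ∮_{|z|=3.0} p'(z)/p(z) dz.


The zeros of p are: 2, (3 + 2i), (3 - 2i), (-1 + 3i), (-1 - 3i).
Their magnitudes are: 2, 3.606, 3.606, 3.162, 3.162.
Zeros with |z| < R = 3.0: 2.
Count = 1.
By the argument principle, (1/2πi) ∮_{|z|=R} p'(z)/p(z) dz equals exactly this count.

Number of zeros inside |z| < 3.0: 1.


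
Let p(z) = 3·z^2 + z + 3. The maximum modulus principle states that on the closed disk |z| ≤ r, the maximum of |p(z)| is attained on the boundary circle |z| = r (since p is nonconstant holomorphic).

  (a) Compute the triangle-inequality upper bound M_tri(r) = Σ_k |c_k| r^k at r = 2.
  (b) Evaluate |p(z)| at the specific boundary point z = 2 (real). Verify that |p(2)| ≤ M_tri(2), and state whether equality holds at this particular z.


Coefficients: c_0 = 3, c_1 = 1, c_2 = 3. Radius r = 2.
Part (a). Triangle bound: M_tri(r) = Σ_k |c_k| r^k
  = |3|·2^0 + |1|·2^1 + |3|·2^2
  = 3 + 2 + 12 = 17.
This bounds M(r) := max_{|z|=r} |p(z)| from above; equality holds iff all terms c_k z^k can be made to align in phase at a single z on |z|=r.
Part (b). At z = 2 (real, on the circle |z| = r):
  p(2) = (3)·2^0 + (1)·2^1 + (3)·2^2 = 17.
  |p(2)| = 17.
Since all nonzero coefficients share the same sign, |p(2)| = 17 = M_tri(2); the triangle bound is attained at z = 2, so in fact M(r) = 17.

M_tri(2) = 17; |p(2)| = 17; equality at z=2: yes.


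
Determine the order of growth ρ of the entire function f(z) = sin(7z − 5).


sin(w) is a linear combination of e^{iw} and e^{−iw} (or e^w, e^{−w} in the hyperbolic case), so |sin(w)| ≤ e^{|w|}. With w = 7z − 5, |w| ≤ 7|z| + 5 = 7r + 5 on |z| = r, giving M(r) ≤ e^{7r + 5}, so ρ ≤ 1. On a suitable ray (z = it for sin/cos; z = t for sinh/cosh, t real → ∞), |sin(7z − 5)| grows like e^{7|t|}/2, so ρ ≥ 1. Hence ρ = 1.
Therefore ρ = 1.

Order ρ = 1.


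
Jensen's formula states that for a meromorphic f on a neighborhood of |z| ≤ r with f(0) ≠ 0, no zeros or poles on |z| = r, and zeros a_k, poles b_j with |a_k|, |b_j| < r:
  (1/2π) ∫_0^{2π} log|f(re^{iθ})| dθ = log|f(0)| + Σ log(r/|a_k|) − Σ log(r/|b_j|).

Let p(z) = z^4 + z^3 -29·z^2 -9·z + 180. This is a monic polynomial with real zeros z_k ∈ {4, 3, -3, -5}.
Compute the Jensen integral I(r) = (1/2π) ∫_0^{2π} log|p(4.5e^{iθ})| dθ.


Zeros: -5, -3, 3, 4; r = 4.5.
Inside |z| < r: -3, 3, 4. Outside (|z| ≥ r): -5.
p(0) = 180, so log|p(0)| = log(180) = 5.1930.
Apply Jensen: I(r) = log|p(0)| + Σ_k log(r/|z_k|), summed over zeros inside |z| < r.
  log(r/|z_k|) for z_k = 4: log(4.5/4) = 0.1178
  log(r/|z_k|) for z_k = 3: log(4.5/3) = 0.4055
  log(r/|z_k|) for z_k = -3: log(4.5/3) = 0.4055
  Outside zeros (-5) contribute nothing to the Jensen sum.
Sum over inside zeros: 0.9287.
I(r) = log|p(0)| + (inside sum) = 5.1930 + 0.9287 = 6.1217.
Note: since some zeros are outside |z| ≤ r, the simplified n·log(r) form does NOT apply — only the inside zeros contribute.

I(r) ≈ 6.1217.


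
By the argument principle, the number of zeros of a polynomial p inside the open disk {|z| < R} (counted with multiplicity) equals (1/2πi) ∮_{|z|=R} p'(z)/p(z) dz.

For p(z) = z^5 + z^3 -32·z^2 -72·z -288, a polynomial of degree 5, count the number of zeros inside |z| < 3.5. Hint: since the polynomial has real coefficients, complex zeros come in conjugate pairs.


The zeros of p are: (-2 + 2i), (-2 - 2i), (0 + 3i), (0 - 3i), 4.
Their magnitudes are: 2.828, 2.828, 3, 3, 4.
Zeros with |z| < R = 3.5: (-2 + 2i), (-2 - 2i), (0 + 3i), (0 - 3i).
Count = 4.
By the argument principle, (1/2πi) ∮_{|z|=R} p'(z)/p(z) dz equals exactly this count.

Number of zeros inside |z| < 3.5: 4.


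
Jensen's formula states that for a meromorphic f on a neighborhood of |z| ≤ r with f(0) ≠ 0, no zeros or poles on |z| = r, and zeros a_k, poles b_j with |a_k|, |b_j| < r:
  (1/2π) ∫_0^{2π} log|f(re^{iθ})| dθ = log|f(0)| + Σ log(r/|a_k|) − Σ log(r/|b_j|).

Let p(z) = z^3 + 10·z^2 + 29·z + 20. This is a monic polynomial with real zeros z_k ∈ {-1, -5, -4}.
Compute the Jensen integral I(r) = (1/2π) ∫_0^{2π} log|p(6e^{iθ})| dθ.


Zeros: -5, -4, -1; r = 6.
Inside |z| < r: -5, -4, -1. Outside (|z| ≥ r): ∅.
p(0) = 20, so log|p(0)| = log(20) = 2.9957.
Apply Jensen: I(r) = log|p(0)| + Σ_k log(r/|z_k|), summed over zeros inside |z| < r.
  log(r/|z_k|) for z_k = -1: log(6/1) = 1.7918
  log(r/|z_k|) for z_k = -5: log(6/5) = 0.1823
  log(r/|z_k|) for z_k = -4: log(6/4) = 0.4055
Sum over inside zeros: 2.3795.
I(r) = log|p(0)| + (inside sum) = 2.9957 + 2.3795 = 5.3753.
Closed form (all zeros inside, monic): I(r) = n·log(r) = 3·log(6) = 5.3753. ✓

I(r) ≈ 5.3753.


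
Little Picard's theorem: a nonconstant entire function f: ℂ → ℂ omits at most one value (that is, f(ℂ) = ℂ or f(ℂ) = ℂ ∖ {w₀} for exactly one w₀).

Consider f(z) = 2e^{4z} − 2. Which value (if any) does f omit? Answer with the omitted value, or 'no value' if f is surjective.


Little Picard bounds the complement of f(ℂ) to at most one point.
e^{4z} is never zero on ℂ, so 2·e^{4z} takes every value in ℂ ∖ {0}. Adding -2 shifts the range to ℂ ∖ {-2}. Thus f omits exactly the value -2.

Omitted value: -2.


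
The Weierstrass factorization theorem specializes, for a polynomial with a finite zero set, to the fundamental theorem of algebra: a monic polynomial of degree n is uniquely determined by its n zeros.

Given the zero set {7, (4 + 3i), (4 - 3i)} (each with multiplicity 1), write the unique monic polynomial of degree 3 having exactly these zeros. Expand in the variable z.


The polynomial is p(z) = ∏_{α ∈ S} (z − α), where S = {7, (4 + 3i), (4 - 3i)}.
Expanding the product yields: p(z) = z^3 -15·z^2 + 81·z -175.
Note conjugate pairs combine to real quadratics: (z − (4+3i))(z − (4−3i)) = z² − 8z + 25.
The resulting polynomial has degree 3 and real coefficients as required.

p(z) = z^3 -15·z^2 + 81·z -175.


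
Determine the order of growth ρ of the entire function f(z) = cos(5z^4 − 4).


Write cos(w) = (e^{iw} ± e^{−iw})/(2 or 2i), so |cos(w)| ≤ e^{|w|}. With w = 5z^4 − 4, |w| ≤ 5r^4 + 4 on |z|=r, giving M(r) ≤ e^{5r^4 + 4} and ρ ≤ 4. For the lower bound, choose z on |z|=r with 5z^4 purely imaginary of modulus 5r^4; then |cos(5z^4 − 4)| grows like e^{5r^4}/2, so ρ ≥ 4. Hence ρ = 4.
Therefore ρ = 4.

Order ρ = 4.


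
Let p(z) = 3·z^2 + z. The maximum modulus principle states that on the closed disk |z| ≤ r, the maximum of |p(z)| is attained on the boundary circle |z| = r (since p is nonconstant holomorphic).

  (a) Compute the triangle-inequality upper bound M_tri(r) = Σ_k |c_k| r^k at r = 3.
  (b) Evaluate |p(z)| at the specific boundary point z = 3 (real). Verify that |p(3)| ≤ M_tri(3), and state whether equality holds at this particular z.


Coefficients: c_0 = 0, c_1 = 1, c_2 = 3. Radius r = 3.
Part (a). Triangle bound: M_tri(r) = Σ_k |c_k| r^k
  = |0|·3^0 + |1|·3^1 + |3|·3^2
  = 0 + 3 + 27 = 30.
This bounds M(r) := max_{|z|=r} |p(z)| from above; equality holds iff all terms c_k z^k can be made to align in phase at a single z on |z|=r.
Part (b). At z = 3 (real, on the circle |z| = r):
  p(3) = (0)·3^0 + (1)·3^1 + (3)·3^2 = 30.
  |p(3)| = 30.
Since all nonzero coefficients share the same sign, |p(3)| = 30 = M_tri(3); the triangle bound is attained at z = 3, so in fact M(r) = 30.

M_tri(3) = 30; |p(3)| = 30; equality at z=3: yes.


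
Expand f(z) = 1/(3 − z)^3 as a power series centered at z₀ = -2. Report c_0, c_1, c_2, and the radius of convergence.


Let w = z − z₀, so z = z₀ + w.
Then 3 − z = 3 − (z₀ + w) = (3 − z₀) − w = 5 − w.
f(z) = 1/(5 − w)^3 = (1/(5)^3) · (1 − w/(5))^{−3}.
By the binomial series (1−u)^{−3} = Σ_{n≥0} C(n+2, 2) u^n for |u|<1, with u = w/(5):
  c_n = C(n+2, 2) / (5)^(n+3).
  c_0 = 1/(5)^3 = 1/125.
  c_1 = 3/(5)^4 = 3/625.
  c_2 = 6/(5)^5 = 6/3125.
The series is valid for |w/d| < 1, i.e. |z − z₀| < |d|.
Radius of convergence: R = |3 − z₀| = |5| = 5 (distance from z₀ to the singularity z = 3).

c_0 = 1/125, c_1 = 3/625, c_2 = 6/3125; R = 5.


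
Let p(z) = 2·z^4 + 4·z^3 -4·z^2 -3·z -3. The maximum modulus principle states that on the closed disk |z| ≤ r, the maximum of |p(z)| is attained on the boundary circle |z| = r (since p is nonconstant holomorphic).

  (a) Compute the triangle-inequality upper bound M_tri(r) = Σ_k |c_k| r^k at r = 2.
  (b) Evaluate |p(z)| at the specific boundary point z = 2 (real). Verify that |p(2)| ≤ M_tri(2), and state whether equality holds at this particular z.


Coefficients: c_0 = -3, c_1 = -3, c_2 = -4, c_3 = 4, c_4 = 2. Radius r = 2.
Part (a). Triangle bound: M_tri(r) = Σ_k |c_k| r^k
  = |-3|·2^0 + |-3|·2^1 + |-4|·2^2 + |4|·2^3 + |2|·2^4
  = 3 + 6 + 16 + 32 + 32 = 89.
This bounds M(r) := max_{|z|=r} |p(z)| from above; equality holds iff all terms c_k z^k can be made to align in phase at a single z on |z|=r.
Part (b). At z = 2 (real, on the circle |z| = r):
  p(2) = (-3)·2^0 + (-3)·2^1 + (-4)·2^2 + (4)·2^3 + (2)·2^4 = 39.
  |p(2)| = 39.
Check: |p(2)| = 39 ≤ 89 = M_tri(2). ✓ Equality does not hold at z = 2 (the coefficients have mixed signs, so the terms do not all align in phase there).

M_tri(2) = 89; |p(2)| = 39; equality at z=2: no.


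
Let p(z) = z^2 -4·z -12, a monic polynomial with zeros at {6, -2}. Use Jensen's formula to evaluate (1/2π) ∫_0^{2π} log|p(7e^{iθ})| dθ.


Zeros: -2, 6; r = 7.
Inside |z| < r: -2, 6. Outside (|z| ≥ r): ∅.
p(0) = -12, so log|p(0)| = log(12) = 2.4849.
Apply Jensen: I(r) = log|p(0)| + Σ_k log(r/|z_k|), summed over zeros inside |z| < r.
  log(r/|z_k|) for z_k = 6: log(7/6) = 0.1542
  log(r/|z_k|) for z_k = -2: log(7/2) = 1.2528
Sum over inside zeros: 1.4069.
I(r) = log|p(0)| + (inside sum) = 2.4849 + 1.4069 = 3.8918.
Closed form (all zeros inside, monic): I(r) = n·log(r) = 2·log(7) = 3.8918. ✓

I(r) ≈ 3.8918.


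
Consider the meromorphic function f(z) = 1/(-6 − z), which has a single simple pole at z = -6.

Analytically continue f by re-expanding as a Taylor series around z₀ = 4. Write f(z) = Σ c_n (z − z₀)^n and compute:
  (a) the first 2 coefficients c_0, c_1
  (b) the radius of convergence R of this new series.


Let w = z − z₀, so z = z₀ + w.
Then -6 − z = -6 − (z₀ + w) = (-6 − z₀) − w = -10 − w.
f(z) = 1/(-10 − w) = (1/(-10)) · 1/(1 − w/(-10)) = Σ_{n≥0} w^n / (-10)^(n+1).
So c_n = 1/(-10)^(n+1):
  c_0 = 1/(-10)^1 = -1/10.
  c_1 = 1/(-10)^2 = 1/100.
The series is valid for |w/d| < 1, i.e. |z − z₀| < |d|.
Radius of convergence: R = |-6 − z₀| = |-10| = 10 (distance from z₀ to the singularity z = -6).

c_0 = -1/10, c_1 = 1/100; R = 10.


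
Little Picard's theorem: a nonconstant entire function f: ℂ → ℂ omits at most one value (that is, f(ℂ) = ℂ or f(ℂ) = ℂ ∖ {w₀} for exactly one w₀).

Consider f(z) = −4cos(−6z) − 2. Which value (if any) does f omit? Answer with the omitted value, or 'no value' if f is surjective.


Little Picard bounds the complement of f(ℂ) to at most one point.
cos is entire and surjective onto ℂ: for every w ∈ ℂ, cos(ζ) = w has a solution ζ ∈ ℂ (e.g., via the complex inverse arccos). With ζ = −6z this gives z = ζ/(-6). Then -4·cos(−6z) takes every value in -4·ℂ = ℂ, and adding -2 is a bijection of ℂ. So f is surjective and omits no value. (Note: only on the real line is cos bounded by [−1, 1].)

Omitted value: no value.


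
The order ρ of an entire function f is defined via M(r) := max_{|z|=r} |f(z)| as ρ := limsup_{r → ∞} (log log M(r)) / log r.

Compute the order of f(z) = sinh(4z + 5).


sinh(w) is a linear combination of e^{iw} and e^{−iw} (or e^w, e^{−w} in the hyperbolic case), so |sinh(w)| ≤ e^{|w|}. With w = 4z + 5, |w| ≤ 4|z| + 5 = 4r + 5 on |z| = r, giving M(r) ≤ e^{4r + 5}, so ρ ≤ 1. On a suitable ray (z = it for sin/cos; z = t for sinh/cosh, t real → ∞), |sinh(4z + 5)| grows like e^{4|t|}/2, so ρ ≥ 1. Hence ρ = 1.
Therefore ρ = 1.

Order ρ = 1.


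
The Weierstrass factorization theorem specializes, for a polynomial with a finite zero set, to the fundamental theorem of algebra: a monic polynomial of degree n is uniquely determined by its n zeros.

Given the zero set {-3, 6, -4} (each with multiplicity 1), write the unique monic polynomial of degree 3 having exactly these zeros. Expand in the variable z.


The polynomial is p(z) = ∏_{α ∈ S} (z − α), where S = {-3, 6, -4}.
Expanding the product yields: p(z) = z^3 + z^2 -30·z -72.
The resulting polynomial has degree 3 and real coefficients as required.

p(z) = z^3 + z^2 -30·z -72.


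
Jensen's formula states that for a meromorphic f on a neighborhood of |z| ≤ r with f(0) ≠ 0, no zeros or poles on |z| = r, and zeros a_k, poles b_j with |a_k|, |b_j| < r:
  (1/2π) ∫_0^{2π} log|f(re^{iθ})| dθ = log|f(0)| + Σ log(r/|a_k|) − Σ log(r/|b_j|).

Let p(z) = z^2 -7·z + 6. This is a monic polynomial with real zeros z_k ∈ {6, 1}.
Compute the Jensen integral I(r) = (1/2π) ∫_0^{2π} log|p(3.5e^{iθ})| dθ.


Zeros: 1, 6; r = 3.5.
Inside |z| < r: 1. Outside (|z| ≥ r): 6.
p(0) = 6, so log|p(0)| = log(6) = 1.7918.
Apply Jensen: I(r) = log|p(0)| + Σ_k log(r/|z_k|), summed over zeros inside |z| < r.
  log(r/|z_k|) for z_k = 1: log(3.5/1) = 1.2528
  Outside zeros (6) contribute nothing to the Jensen sum.
Sum over inside zeros: 1.2528.
I(r) = log|p(0)| + (inside sum) = 1.7918 + 1.2528 = 3.0445.
Note: since some zeros are outside |z| ≤ r, the simplified n·log(r) form does NOT apply — only the inside zeros contribute.

I(r) ≈ 3.0445.


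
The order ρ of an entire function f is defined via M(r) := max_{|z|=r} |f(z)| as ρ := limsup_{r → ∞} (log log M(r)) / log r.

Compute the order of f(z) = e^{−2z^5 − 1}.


|e^{−2z^5 − 1}| = e^{Re(-2·z^5) + -1} ≤ e^{2|z|^5 + -1} = e^{2r^5 + -1} on |z| = r, so ρ ≤ 5. Choosing z on |z|=r so that -2·z^5 is real positive (always possible by picking arg z appropriately) gives |f(z)| = e^{2r^5 + -1}, matching the bound. The additive constant -1 does not affect log log M(r) ~ 5·log r. Hence ρ = 5.
Therefore ρ = 5.

Order ρ = 5.


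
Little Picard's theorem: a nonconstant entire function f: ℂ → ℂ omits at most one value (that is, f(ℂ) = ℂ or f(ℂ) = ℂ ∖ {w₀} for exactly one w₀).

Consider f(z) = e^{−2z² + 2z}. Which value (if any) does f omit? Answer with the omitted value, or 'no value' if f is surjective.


Little Picard bounds the complement of f(ℂ) to at most one point.
The exponent g(z) = −2z² + 2z is a nonconstant polynomial, hence surjective onto ℂ. So e^{g(z)} takes every value in {e^w : w ∈ ℂ} = ℂ ∖ {0}. Adding 0 shifts the range to ℂ ∖ {0}. f omits exactly 0.

Omitted value: 0.


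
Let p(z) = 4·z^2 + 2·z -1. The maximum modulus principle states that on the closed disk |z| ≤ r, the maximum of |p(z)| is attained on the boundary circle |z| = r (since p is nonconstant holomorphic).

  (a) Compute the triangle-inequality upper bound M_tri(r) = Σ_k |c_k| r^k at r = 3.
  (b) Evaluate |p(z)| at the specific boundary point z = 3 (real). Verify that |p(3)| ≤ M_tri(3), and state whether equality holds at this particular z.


Coefficients: c_0 = -1, c_1 = 2, c_2 = 4. Radius r = 3.
Part (a). Triangle bound: M_tri(r) = Σ_k |c_k| r^k
  = |-1|·3^0 + |2|·3^1 + |4|·3^2
  = 1 + 6 + 36 = 43.
This bounds M(r) := max_{|z|=r} |p(z)| from above; equality holds iff all terms c_k z^k can be made to align in phase at a single z on |z|=r.
Part (b). At z = 3 (real, on the circle |z| = r):
  p(3) = (-1)·3^0 + (2)·3^1 + (4)·3^2 = 41.
  |p(3)| = 41.
Check: |p(3)| = 41 ≤ 43 = M_tri(3). ✓ Equality does not hold at z = 3 (the coefficients have mixed signs, so the terms do not all align in phase there).

M_tri(3) = 43; |p(3)| = 41; equality at z=3: no.


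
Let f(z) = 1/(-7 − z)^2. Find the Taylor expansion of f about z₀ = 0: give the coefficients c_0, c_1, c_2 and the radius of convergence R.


Let w = z − z₀, so z = z₀ + w.
Then -7 − z = -7 − (z₀ + w) = (-7 − z₀) − w = -7 − w.
f(z) = 1/(-7 − w)^2 = (1/(-7)^2) · (1 − w/(-7))^{−2}.
By the binomial series (1−u)^{−2} = Σ_{n≥0} C(n+1, 1) u^n for |u|<1, with u = w/(-7):
  c_n = C(n+1, 1) / (-7)^(n+2).
  c_0 = 1/(-7)^2 = 1/49.
  c_1 = 2/(-7)^3 = -2/343.
  c_2 = 3/(-7)^4 = 3/2401.
The series is valid for |w/d| < 1, i.e. |z − z₀| < |d|.
Radius of convergence: R = |-7 − z₀| = |-7| = 7 (distance from z₀ to the singularity z = -7).

c_0 = 1/49, c_1 = -2/343, c_2 = 3/2401; R = 7.


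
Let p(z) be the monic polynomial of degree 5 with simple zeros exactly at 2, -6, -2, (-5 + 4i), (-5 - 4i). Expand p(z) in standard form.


The polynomial is p(z) = ∏_{α ∈ S} (z − α), where S = {2, -6, -2, (-5 + 4i), (-5 - 4i)}.
Expanding the product yields: p(z) = z^5 + 16·z^4 + 97·z^3 + 182·z^2 -404·z -984.
Note conjugate pairs combine to real quadratics: (z − (-5+4i))(z − (-5−4i)) = z² + 10z + 41.
The resulting polynomial has degree 5 and real coefficients as required.

p(z) = z^5 + 16·z^4 + 97·z^3 + 182·z^2 -404·z -984.


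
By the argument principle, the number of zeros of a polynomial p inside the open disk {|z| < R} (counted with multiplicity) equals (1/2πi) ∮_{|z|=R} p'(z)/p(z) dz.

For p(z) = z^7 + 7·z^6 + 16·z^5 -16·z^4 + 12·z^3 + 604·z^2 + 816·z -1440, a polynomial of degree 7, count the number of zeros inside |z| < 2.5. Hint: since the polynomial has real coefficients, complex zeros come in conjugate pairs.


The zeros of p are: (-3 + 3i), (-3 - 3i), (2 + 2i), (2 - 2i), (-3 + 1i), (-3 - 1i), 1.
Their magnitudes are: 4.243, 4.243, 2.828, 2.828, 3.162, 3.162, 1.
Zeros with |z| < R = 2.5: 1.
Count = 1.
By the argument principle, (1/2πi) ∮_{|z|=R} p'(z)/p(z) dz equals exactly this count.

Number of zeros inside |z| < 2.5: 1.


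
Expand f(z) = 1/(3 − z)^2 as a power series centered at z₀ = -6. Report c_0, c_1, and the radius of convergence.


Let w = z − z₀, so z = z₀ + w.
Then 3 − z = 3 − (z₀ + w) = (3 − z₀) − w = 9 − w.
f(z) = 1/(9 − w)^2 = (1/(9)^2) · (1 − w/(9))^{−2}.
By the binomial series (1−u)^{−2} = Σ_{n≥0} C(n+1, 1) u^n for |u|<1, with u = w/(9):
  c_n = C(n+1, 1) / (9)^(n+2).
  c_0 = 1/(9)^2 = 1/81.
  c_1 = 2/(9)^3 = 2/729.
The series is valid for |w/d| < 1, i.e. |z − z₀| < |d|.
Radius of convergence: R = |3 − z₀| = |9| = 9 (distance from z₀ to the singularity z = 3).

c_0 = 1/81, c_1 = 2/729; R = 9.


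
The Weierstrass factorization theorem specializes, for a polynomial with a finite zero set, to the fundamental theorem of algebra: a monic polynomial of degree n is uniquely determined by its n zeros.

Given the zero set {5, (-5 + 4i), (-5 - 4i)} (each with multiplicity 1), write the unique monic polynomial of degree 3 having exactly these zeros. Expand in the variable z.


The polynomial is p(z) = ∏_{α ∈ S} (z − α), where S = {5, (-5 + 4i), (-5 - 4i)}.
Expanding the product yields: p(z) = z^3 + 5·z^2 -9·z -205.
Note conjugate pairs combine to real quadratics: (z − (-5+4i))(z − (-5−4i)) = z² + 10z + 41.
The resulting polynomial has degree 3 and real coefficients as required.

p(z) = z^3 + 5·z^2 -9·z -205.


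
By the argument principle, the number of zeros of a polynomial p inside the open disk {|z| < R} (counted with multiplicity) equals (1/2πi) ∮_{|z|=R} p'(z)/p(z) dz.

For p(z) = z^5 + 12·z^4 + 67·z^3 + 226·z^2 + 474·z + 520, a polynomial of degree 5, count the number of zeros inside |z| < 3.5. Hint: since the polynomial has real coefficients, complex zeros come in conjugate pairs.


The zeros of p are: -4, (-3 + 2i), (-3 - 2i), (-1 + 3i), (-1 - 3i).
Their magnitudes are: 4, 3.606, 3.606, 3.162, 3.162.
Zeros with |z| < R = 3.5: (-1 + 3i), (-1 - 3i).
Count = 2.
By the argument principle, (1/2πi) ∮_{|z|=R} p'(z)/p(z) dz equals exactly this count.

Number of zeros inside |z| < 3.5: 2.


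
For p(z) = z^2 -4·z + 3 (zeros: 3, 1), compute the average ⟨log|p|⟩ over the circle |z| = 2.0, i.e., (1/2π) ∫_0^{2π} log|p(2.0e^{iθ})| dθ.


Zeros: 1, 3; r = 2.0.
Inside |z| < r: 1. Outside (|z| ≥ r): 3.
p(0) = 3, so log|p(0)| = log(3) = 1.0986.
Apply Jensen: I(r) = log|p(0)| + Σ_k log(r/|z_k|), summed over zeros inside |z| < r.
  log(r/|z_k|) for z_k = 1: log(2.0/1) = 0.6931
  Outside zeros (3) contribute nothing to the Jensen sum.
Sum over inside zeros: 0.6931.
I(r) = log|p(0)| + (inside sum) = 1.0986 + 0.6931 = 1.7918.
Note: since some zeros are outside |z| ≤ r, the simplified n·log(r) form does NOT apply — only the inside zeros contribute.

I(r) ≈ 1.7918.


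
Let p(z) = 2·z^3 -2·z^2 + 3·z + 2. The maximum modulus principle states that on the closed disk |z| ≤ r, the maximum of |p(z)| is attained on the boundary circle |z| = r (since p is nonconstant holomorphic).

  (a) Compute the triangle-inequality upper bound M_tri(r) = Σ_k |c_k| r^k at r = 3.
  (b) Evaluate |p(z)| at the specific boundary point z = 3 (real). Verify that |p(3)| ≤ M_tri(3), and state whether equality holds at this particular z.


Coefficients: c_0 = 2, c_1 = 3, c_2 = -2, c_3 = 2. Radius r = 3.
Part (a). Triangle bound: M_tri(r) = Σ_k |c_k| r^k
  = |2|·3^0 + |3|·3^1 + |-2|·3^2 + |2|·3^3
  = 2 + 9 + 18 + 54 = 83.
This bounds M(r) := max_{|z|=r} |p(z)| from above; equality holds iff all terms c_k z^k can be made to align in phase at a single z on |z|=r.
Part (b). At z = 3 (real, on the circle |z| = r):
  p(3) = (2)·3^0 + (3)·3^1 + (-2)·3^2 + (2)·3^3 = 47.
  |p(3)| = 47.
Check: |p(3)| = 47 ≤ 83 = M_tri(3). ✓ Equality does not hold at z = 3 (the coefficients have mixed signs, so the terms do not all align in phase there).

M_tri(3) = 83; |p(3)| = 47; equality at z=3: no.


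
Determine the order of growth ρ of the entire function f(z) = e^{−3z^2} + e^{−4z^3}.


Each summand is entire of order 2 and 3 respectively (as in the single-exponential case). The order of a sum is at most the max of the orders, so ρ ≤ 3. For the lower bound: on |z|=r choose arg z so that -4z^3 is real positive; then |e^{-4z^3}| = e^{4r^3} while |e^{-3z^2}| ≤ e^{3r^2} = o(e^{4r^3}). So |f| ≥ e^{4r^3}(1 − o(1)) and ρ ≥ 3. Hence ρ = max(2, 3) = 3.
Therefore ρ = 3.

Order ρ = 3.


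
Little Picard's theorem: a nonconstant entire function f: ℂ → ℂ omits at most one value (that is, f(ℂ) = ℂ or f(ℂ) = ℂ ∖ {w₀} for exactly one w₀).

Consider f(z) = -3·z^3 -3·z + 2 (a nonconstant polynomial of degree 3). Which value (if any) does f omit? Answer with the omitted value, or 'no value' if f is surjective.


Little Picard bounds the complement of f(ℂ) to at most one point.
For every w ∈ ℂ, the equation p(z) − w = 0 is a nonconstant polynomial in z and hence has at least one root by the fundamental theorem of algebra. So p is surjective onto ℂ, omitting no value.

Omitted value: no value.


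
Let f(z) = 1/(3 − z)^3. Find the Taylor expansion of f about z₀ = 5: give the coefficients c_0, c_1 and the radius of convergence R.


Let w = z − z₀, so z = z₀ + w.
Then 3 − z = 3 − (z₀ + w) = (3 − z₀) − w = -2 − w.
f(z) = 1/(-2 − w)^3 = (1/(-2)^3) · (1 − w/(-2))^{−3}.
By the binomial series (1−u)^{−3} = Σ_{n≥0} C(n+2, 2) u^n for |u|<1, with u = w/(-2):
  c_n = C(n+2, 2) / (-2)^(n+3).
  c_0 = 1/(-2)^3 = -1/8.
  c_1 = 3/(-2)^4 = 3/16.
The series is valid for |w/d| < 1, i.e. |z − z₀| < |d|.
Radius of convergence: R = |3 − z₀| = |-2| = 2 (distance from z₀ to the singularity z = 3).

c_0 = -1/8, c_1 = 3/16; R = 2.
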